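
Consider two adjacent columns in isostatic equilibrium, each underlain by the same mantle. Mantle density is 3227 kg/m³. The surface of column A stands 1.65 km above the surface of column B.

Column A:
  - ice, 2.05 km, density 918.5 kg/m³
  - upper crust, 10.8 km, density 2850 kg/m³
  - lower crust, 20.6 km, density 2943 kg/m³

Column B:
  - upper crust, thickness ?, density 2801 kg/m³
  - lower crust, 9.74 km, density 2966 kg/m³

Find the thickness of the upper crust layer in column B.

15.9 km

Take the compensation level at the base of the deeper column (depth z_c below the surface of column A) and equate Σ ρ_i t_i down to z_c; mantle fills any gap and the z_c terms cancel.
Column A: 2.05×918.5 + 10.8×2850 + 20.6×2943 + (z_c − 33.45)×3227
Column B: 1.65×0 + x×2801 + 9.74×2966 + (z_c − 1.65 − 9.74 − x)×3227
The z_c×3227 term appears on both sides and cancels. Collect the known terms of each column as K = Σ(ρt)_known − 3227 × (depth of known layers): K_A = 93288.725 − 3227×33.45 = −14654.425; K_B = 28888.84 − 3227×(1.65 + 9.74) = −7866.69.
Balance: K_A = K_B − x×(3227 − 2801), so x = (K_B − K_A)/(3227 − 2801) = 6787.74/426 = 15.9 km.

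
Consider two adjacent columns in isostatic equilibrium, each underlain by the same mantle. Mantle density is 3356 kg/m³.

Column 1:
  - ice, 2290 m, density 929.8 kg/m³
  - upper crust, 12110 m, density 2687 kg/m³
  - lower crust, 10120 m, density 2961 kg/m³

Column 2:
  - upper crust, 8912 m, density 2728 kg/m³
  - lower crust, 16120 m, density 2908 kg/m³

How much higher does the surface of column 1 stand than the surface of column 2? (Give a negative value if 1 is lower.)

For any compensation level in the mantle, the mantle terms cancel and isostasy reduces to e = (Σt_1 − Σt_2) − (Σ(ρt)_1 − Σ(ρt)_2) / ρ_m.
Σt_1 = 24520 m; Σt_2 = 25032 m; Σ(ρt)_1 = 64634132; Σ(ρt)_2 = 71188896 (in m·kg/m³).
e = (24520 − 25032) − (64634132 − 71188896) / 3356 = 1440 m.

1440 m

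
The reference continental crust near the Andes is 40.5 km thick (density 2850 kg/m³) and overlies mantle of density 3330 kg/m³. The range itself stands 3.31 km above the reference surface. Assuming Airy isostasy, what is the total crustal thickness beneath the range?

63.5 km

Root depth r = h ρ_c / (ρ_m − ρ_c) = 3.31 km × 2850 / 480 = 19.65 km.
Total thickness = T + h + r = 40.5 km + 3.31 km + 19.65 km = 63.5 km.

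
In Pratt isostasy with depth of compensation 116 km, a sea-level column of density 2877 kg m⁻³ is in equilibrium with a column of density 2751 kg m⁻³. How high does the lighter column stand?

ρ_ref D = ρ (D + h) → h = D (ρ_ref − ρ)/ρ.
h = 116 km × (2877 − 2751)/2751 = 5.31 km.

5.31 km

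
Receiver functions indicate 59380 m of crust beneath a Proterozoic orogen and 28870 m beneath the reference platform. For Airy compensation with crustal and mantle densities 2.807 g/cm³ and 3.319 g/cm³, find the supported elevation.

4710 m

Excess crust Δ = 59380 m − 28870 m = 30510 m, split between elevation h and root r with h + r = Δ.
Airy balance ρ_c h = (ρ_m − ρ_c) r gives r = h ρ_c/(ρ_m − ρ_c), so h (1 + ρ_c/(ρ_m − ρ_c)) = Δ, i.e. h = Δ (ρ_m − ρ_c)/ρ_m.
h = 30510 m × 0.512/3.319 = 4710 m.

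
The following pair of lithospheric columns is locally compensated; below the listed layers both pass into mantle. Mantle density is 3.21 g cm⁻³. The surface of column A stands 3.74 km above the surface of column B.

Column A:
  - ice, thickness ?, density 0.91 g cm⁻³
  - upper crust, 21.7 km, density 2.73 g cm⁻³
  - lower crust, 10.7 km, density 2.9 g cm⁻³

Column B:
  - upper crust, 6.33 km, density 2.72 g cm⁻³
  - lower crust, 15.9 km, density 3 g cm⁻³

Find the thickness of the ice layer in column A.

Take the compensation level at the base of the deeper column (depth z_c below the surface of column A) and equate Σ ρ_i t_i down to z_c; mantle fills any gap and the z_c terms cancel.
Column A: x×0.91 + 21.7×2.73 + 10.7×2.9 + (z_c − 32.4 − x)×3.21
Column B: 3.74×0 + 6.33×2.72 + 15.9×3 + (z_c − 3.74 − 22.23)×3.21
The z_c×3.21 term appears on both sides and cancels. Collect the known terms of each column as K = Σ(ρt)_known − 3.21 × (depth of known layers): K_A = 90.271 − 3.21×32.4 = −13.733; K_B = 64.9176 − 3.21×(3.74 + 22.23) = −18.4461.
Balance: K_A − x×(3.21 − 0.91) = K_B, so x = (K_A − K_B)/(3.21 − 0.91) = 4.7131/2.3 = 2.05 km.

2.05 km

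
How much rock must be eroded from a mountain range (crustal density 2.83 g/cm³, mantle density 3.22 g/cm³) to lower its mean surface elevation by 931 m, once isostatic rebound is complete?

7690 m

Net drop Δ = e − u = e − e ρ_c/ρ_m = e (ρ_m − ρ_c)/ρ_m.
e = Δ ρ_m/(ρ_m − ρ_c) = 931 m × 3.22/0.39 = 7690 m.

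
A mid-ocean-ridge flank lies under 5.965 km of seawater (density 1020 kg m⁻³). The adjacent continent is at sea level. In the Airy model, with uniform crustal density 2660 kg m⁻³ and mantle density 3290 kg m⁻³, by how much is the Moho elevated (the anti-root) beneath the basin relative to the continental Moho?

In Airy isostatic equilibrium: replacing crust with seawater at the top is compensated by replacing crust with mantle at the base: d (ρ_c − ρ_w) = a (ρ_m − ρ_c).
a = d (ρ_c − ρ_w)/(ρ_m − ρ_c) = 5.965 km × 1640/630 = 15.5 km.

15.5 km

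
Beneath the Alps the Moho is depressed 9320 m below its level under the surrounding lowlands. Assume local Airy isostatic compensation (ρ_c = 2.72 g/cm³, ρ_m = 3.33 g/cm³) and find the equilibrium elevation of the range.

Equating mass per unit area of the two columns: ρ_c h = (ρ_m − ρ_c) r.
h = r (ρ_m − ρ_c) / ρ_c = 9320 m × (3.33 − 2.72) / 2.72 = 2090 m.

2090 m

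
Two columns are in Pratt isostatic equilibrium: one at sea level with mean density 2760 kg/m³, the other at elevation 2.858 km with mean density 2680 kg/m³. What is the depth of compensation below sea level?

95.7 km

ρ_ref D = ρ (D + h) → D (ρ_ref − ρ) = ρ h.
D = ρ h/(ρ_ref − ρ) = 2680 × 2.858 km/(2760 − 2680) = 95.7 km.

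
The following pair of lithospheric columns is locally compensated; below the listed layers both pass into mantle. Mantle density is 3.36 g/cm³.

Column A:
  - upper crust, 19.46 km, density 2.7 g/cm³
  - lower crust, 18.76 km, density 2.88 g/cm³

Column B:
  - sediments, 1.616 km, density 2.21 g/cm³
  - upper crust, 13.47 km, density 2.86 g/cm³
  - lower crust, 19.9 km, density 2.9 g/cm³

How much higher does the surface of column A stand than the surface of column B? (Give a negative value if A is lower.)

1.22 km

For any compensation level in the mantle, the mantle terms cancel and isostasy reduces to e = (Σt_A − Σt_B) − (Σ(ρt)_A − Σ(ρt)_B) / ρ_m.
Σt_A = 38.22 km; Σt_B = 34.986 km; Σ(ρt)_A = 106.5708; Σ(ρt)_B = 99.80556 (in km·g/cm³).
e = (38.22 − 34.986) − (106.5708 − 99.80556) / 3.36 = 1.22 km.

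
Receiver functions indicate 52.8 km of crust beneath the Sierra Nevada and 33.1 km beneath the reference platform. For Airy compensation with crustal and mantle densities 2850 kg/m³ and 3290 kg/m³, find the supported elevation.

Excess crust Δ = 52.8 km − 33.1 km = 19.7 km, split between elevation h and root r with h + r = Δ.
Airy balance ρ_c h = (ρ_m − ρ_c) r gives r = h ρ_c/(ρ_m − ρ_c), so h (1 + ρ_c/(ρ_m − ρ_c)) = Δ, i.e. h = Δ (ρ_m − ρ_c)/ρ_m.
h = 19.7 km × 440/3290 = 2.63 km.

2.63 km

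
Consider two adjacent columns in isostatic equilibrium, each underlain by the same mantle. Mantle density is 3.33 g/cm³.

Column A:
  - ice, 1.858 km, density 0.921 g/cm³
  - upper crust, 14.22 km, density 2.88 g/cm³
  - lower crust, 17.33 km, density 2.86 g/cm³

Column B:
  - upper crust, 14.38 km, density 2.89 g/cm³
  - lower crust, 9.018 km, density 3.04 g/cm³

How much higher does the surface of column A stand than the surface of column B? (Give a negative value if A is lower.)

For any compensation level in the mantle, the mantle terms cancel and isostasy reduces to e = (Σt_A − Σt_B) − (Σ(ρt)_A − Σ(ρt)_B) / ρ_m.
Σt_A = 33.408 km; Σt_B = 23.398 km; Σ(ρt)_A = 92.228618; Σ(ρt)_B = 68.97292 (in km·g/cm³).
e = (33.408 − 23.398) − (92.228618 − 68.97292) / 3.33 = 3.03 km.

3.03 km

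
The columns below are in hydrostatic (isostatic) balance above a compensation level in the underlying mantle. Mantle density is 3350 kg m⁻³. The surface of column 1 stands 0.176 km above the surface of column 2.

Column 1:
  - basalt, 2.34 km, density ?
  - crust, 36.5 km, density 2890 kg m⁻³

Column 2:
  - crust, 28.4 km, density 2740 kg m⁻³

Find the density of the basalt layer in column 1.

2870 kg m⁻³

Take the compensation level at the base of the deeper column (depth z_c below the surface of column 1) and equate Σ ρ_i t_i down to z_c; mantle fills any gap and the z_c terms cancel.
Column 1: 2.34×ρ + 36.5×2890 + (z_c − 38.84)×3350
Column 2: 0.176×0 + 28.4×2740 + (z_c − 0.176 − 28.4)×3350
The z_c×3350 term appears on both sides and cancels. Collect the known terms of each column as K = Σ(ρt)_known − 3350 × (depth of known layers): K_1 = 105485 − 3350×38.84 = −24629; K_2 = 77816 − 3350×(0.176 + 28.4) = −17913.6.
Balance: K_1 + 2.34×ρ = K_2, so ρ = (K_2 − K_1)/2.34 = 6715.4/2.34 = 2870 kg m⁻³.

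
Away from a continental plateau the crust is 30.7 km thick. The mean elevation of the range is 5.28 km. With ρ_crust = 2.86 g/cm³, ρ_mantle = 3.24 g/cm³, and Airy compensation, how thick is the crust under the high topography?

Root depth r = h ρ_c / (ρ_m − ρ_c) = 5.28 km × 2.86 / 0.38 = 39.74 km.
Total thickness = T + h + r = 30.7 km + 5.28 km + 39.74 km = 75.7 km.

75.7 km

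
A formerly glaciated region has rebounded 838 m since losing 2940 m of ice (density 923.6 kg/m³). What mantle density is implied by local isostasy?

ρ_m = ρ_ice t / u = 923.6 × 2940 m/838 m = 3240 kg/m³.

3240 kg/m³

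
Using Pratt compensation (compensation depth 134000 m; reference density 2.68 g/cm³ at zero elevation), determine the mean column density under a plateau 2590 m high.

2.63 g/cm³

Pratt balance: ρ_ref D = ρ (D + h).
ρ = ρ_ref D/(D + h) = 2.68 × 134000 m/(134000 m + 2590 m) = 2.63 g/cm³.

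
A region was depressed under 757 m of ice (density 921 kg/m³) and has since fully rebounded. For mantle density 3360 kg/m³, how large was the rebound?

207 m

Removing the load lets mantle flow back in; uplift u satisfies ρ_ice t = ρ_m u.
u = t ρ_ice/ρ_m = 757 m × 921/3360 = 207 m.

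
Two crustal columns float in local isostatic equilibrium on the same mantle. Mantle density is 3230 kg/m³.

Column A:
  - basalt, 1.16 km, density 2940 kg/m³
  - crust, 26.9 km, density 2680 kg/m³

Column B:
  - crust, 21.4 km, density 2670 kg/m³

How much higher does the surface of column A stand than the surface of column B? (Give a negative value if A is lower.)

0.974 km

For any compensation level in the mantle, the mantle terms cancel and isostasy reduces to e = (Σt_A − Σt_B) − (Σ(ρt)_A − Σ(ρt)_B) / ρ_m.
Σt_A = 28.06 km; Σt_B = 21.4 km; Σ(ρt)_A = 75502.4; Σ(ρt)_B = 57138 (in km·kg/m³).
e = (28.06 − 21.4) − (75502.4 − 57138) / 3230 = 0.974 km.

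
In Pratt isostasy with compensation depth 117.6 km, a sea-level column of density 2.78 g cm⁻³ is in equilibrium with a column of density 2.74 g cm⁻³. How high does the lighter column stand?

1.72 km

ρ_ref D = ρ (D + h) → h = D (ρ_ref − ρ)/ρ.
h = 117.6 km × (2.78 − 2.74)/2.74 = 1.72 km.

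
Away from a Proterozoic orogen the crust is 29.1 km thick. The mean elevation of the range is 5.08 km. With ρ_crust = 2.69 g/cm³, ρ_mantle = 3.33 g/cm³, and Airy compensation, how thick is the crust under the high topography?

Root depth r = h ρ_c / (ρ_m − ρ_c) = 5.08 km × 2.69 / 0.64 = 21.35 km.
Total thickness = T + h + r = 29.1 km + 5.08 km + 21.35 km = 55.5 km.

55.5 km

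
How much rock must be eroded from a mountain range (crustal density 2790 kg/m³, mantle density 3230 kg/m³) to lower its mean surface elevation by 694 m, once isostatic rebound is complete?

Net drop Δ = e − u = e − e ρ_c/ρ_m = e (ρ_m − ρ_c)/ρ_m.
e = Δ ρ_m/(ρ_m − ρ_c) = 694 m × 3230/440 = 5090 m.

5090 m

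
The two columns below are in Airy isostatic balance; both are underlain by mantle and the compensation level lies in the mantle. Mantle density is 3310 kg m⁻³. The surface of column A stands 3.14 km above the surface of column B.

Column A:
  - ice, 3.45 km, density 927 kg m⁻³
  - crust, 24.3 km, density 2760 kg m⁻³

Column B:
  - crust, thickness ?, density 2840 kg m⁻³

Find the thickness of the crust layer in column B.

23.8 km

Take the compensation level at the base of the deeper column (depth z_c below the surface of column A) and equate Σ ρ_i t_i down to z_c; mantle fills any gap and the z_c terms cancel.
Column A: 3.45×927 + 24.3×2760 + (z_c − 27.75)×3310
Column B: 3.14×0 + x×2840 + (z_c − 3.14 − 0 − x)×3310
The z_c×3310 term appears on both sides and cancels. Collect the known terms of each column as K = Σ(ρt)_known − 3310 × (depth of known layers): K_A = 70266.15 − 3310×27.75 = −21586.35; K_B = 0 − 3310×(3.14 + 0) = −10393.4.
Balance: K_A = K_B − x×(3310 − 2840), so x = (K_B − K_A)/(3310 − 2840) = 11193/470 = 23.8 km.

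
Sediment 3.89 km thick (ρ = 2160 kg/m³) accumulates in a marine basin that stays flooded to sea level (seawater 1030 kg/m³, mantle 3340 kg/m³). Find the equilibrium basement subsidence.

Submarine loading: the sediment displaces seawater, and the subsidence is in turn flooded, so s (ρ_m − ρ_w) = t (ρ_sed − ρ_w).
s = 3.89 km × (2160 − 1030) / (3340 − 1030) = 1.9 km.

1.9 km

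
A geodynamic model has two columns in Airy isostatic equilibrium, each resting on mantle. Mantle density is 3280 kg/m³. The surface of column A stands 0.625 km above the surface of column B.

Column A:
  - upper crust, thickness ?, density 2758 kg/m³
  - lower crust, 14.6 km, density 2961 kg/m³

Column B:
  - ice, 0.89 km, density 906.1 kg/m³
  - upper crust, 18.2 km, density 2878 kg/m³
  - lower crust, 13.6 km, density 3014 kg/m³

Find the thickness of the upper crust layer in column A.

20 km

Take the compensation level at the base of the deeper column (depth z_c below the surface of column A) and equate Σ ρ_i t_i down to z_c; mantle fills any gap and the z_c terms cancel.
Column A: x×2758 + 14.6×2961 + (z_c − 14.6 − x)×3280
Column B: 0.625×0 + 0.89×906.1 + 18.2×2878 + 13.6×3014 + (z_c − 0.625 − 32.69)×3280
The z_c×3280 term appears on both sides and cancels. Collect the known terms of each column as K = Σ(ρt)_known − 3280 × (depth of known layers): K_A = 43230.6 − 3280×14.6 = −4657.4; K_B = 94176.429 − 3280×(0.625 + 32.69) = −15096.771.
Balance: K_A − x×(3280 − 2758) = K_B, so x = (K_A − K_B)/(3280 − 2758) = 10439.4/522 = 20 km.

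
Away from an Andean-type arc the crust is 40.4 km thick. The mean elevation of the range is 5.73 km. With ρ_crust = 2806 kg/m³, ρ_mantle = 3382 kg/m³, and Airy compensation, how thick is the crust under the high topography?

74 km

Root depth r = h ρ_c / (ρ_m − ρ_c) = 5.73 km × 2806 / 576 = 27.91 km.
Total thickness = T + h + r = 40.4 km + 5.73 km + 27.91 km = 74 km.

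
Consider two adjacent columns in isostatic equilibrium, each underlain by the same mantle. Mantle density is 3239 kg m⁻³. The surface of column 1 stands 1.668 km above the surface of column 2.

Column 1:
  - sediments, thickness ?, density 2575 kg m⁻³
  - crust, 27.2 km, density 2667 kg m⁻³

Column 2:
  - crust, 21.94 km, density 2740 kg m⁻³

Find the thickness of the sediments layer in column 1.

1.19 km

Take the compensation level at the base of the deeper column (depth z_c below the surface of column 1) and equate Σ ρ_i t_i down to z_c; mantle fills any gap and the z_c terms cancel.
Column 1: x×2575 + 27.2×2667 + (z_c − 27.2 − x)×3239
Column 2: 1.668×0 + 21.94×2740 + (z_c − 1.668 − 21.94)×3239
The z_c×3239 term appears on both sides and cancels. Collect the known terms of each column as K = Σ(ρt)_known − 3239 × (depth of known layers): K_1 = 72542.4 − 3239×27.2 = −15558.4; K_2 = 60115.6 − 3239×(1.668 + 21.94) = −16350.712.
Balance: K_1 − x×(3239 − 2575) = K_2, so x = (K_1 − K_2)/(3239 − 2575) = 792.312/664 = 1.19 km.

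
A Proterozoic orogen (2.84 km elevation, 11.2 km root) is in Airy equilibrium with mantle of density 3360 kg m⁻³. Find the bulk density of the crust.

ρ_c h = (ρ_m − ρ_c) r → ρ_c (h + r) = ρ_m r → ρ_c = ρ_m r / (h + r).
ρ_c = 3360 × 11.2 km / (2.84 km + 11.2 km) = 2680 kg m⁻³.

2680 kg m⁻³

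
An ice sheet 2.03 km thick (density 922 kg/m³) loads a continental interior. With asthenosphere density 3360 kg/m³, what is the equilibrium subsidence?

Equating mass per unit area of the two columns: the ice load ρ_ice t is balanced by mantle displaced below, ρ_m s.
s = t ρ_ice / ρ_m = 2.03 km × 922/3360 = 0.557 km.

0.557 km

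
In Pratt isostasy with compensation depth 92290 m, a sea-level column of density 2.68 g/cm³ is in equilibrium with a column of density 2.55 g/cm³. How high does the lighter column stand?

ρ_ref D = ρ (D + h) → h = D (ρ_ref − ρ)/ρ.
h = 92290 m × (2.68 − 2.55)/2.55 = 4700 m.

4700 m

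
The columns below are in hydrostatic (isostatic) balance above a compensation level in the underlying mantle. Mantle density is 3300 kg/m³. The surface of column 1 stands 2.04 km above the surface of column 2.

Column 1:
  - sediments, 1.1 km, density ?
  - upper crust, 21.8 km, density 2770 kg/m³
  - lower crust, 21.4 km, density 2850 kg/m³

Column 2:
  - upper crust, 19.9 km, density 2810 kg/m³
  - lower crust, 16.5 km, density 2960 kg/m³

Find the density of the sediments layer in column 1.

2470 kg/m³

Take the compensation level at the base of the deeper column (depth z_c below the surface of column 1) and equate Σ ρ_i t_i down to z_c; mantle fills any gap and the z_c terms cancel.
Column 1: 1.1×ρ + 21.8×2770 + 21.4×2850 + (z_c − 44.3)×3300
Column 2: 2.04×0 + 19.9×2810 + 16.5×2960 + (z_c − 2.04 − 36.4)×3300
The z_c×3300 term appears on both sides and cancels. Collect the known terms of each column as K = Σ(ρt)_known − 3300 × (depth of known layers): K_1 = 121376 − 3300×44.3 = −24814; K_2 = 104759 − 3300×(2.04 + 36.4) = −22093.
Balance: K_1 + 1.1×ρ = K_2, so ρ = (K_2 − K_1)/1.1 = 2721/1.1 = 2470 kg/m³.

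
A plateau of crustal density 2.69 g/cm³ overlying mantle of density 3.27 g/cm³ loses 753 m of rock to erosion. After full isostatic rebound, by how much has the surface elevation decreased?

Rebound u = e ρ_c/ρ_m = 753 m × 2.69/3.27 = 619.4 m.
Net surface drop = e − u = 753 m − 619.4 m = e (ρ_m − ρ_c)/ρ_m = 134 m.

134 m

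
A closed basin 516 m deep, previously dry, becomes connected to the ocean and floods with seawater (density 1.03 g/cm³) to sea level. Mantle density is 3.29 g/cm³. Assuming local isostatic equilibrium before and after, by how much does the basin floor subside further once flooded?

235 m

After flooding the water column is d + s deep. Its weight must equal the weight of mantle displaced by the extra subsidence s: (d + s) ρ_w = s ρ_m.
s = d ρ_w / (ρ_m − ρ_w) = 516 m × 1.03/(3.29 − 1.03) = 235 m.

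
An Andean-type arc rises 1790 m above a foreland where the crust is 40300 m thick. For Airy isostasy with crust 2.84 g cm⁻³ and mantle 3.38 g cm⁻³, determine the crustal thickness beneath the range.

51500 m

Root depth r = h ρ_c / (ρ_m − ρ_c) = 1790 m × 2.84 / 0.54 = 9414 m.
Total thickness = T + h + r = 40300 m + 1790 m + 9414 m = 51500 m.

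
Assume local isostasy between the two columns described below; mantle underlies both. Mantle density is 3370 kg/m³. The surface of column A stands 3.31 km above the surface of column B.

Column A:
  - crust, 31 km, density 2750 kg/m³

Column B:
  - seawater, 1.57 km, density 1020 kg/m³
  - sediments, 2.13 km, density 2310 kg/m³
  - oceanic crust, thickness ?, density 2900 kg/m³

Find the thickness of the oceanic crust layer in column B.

4.51 km

Take the compensation level at the base of the deeper column (depth z_c below the surface of column A) and equate Σ ρ_i t_i down to z_c; mantle fills any gap and the z_c terms cancel.
Column A: 31×2750 + (z_c − 31)×3370
Column B: 3.31×0 + 1.57×1020 + 2.13×2310 + x×2900 + (z_c − 3.31 − 3.7 − x)×3370
The z_c×3370 term appears on both sides and cancels. Collect the known terms of each column as K = Σ(ρt)_known − 3370 × (depth of known layers): K_A = 85250 − 3370×31 = −19220; K_B = 6521.7 − 3370×(3.31 + 3.7) = −17102.
Balance: K_A = K_B − x×(3370 − 2900), so x = (K_B − K_A)/(3370 − 2900) = 2118/470 = 4.51 km.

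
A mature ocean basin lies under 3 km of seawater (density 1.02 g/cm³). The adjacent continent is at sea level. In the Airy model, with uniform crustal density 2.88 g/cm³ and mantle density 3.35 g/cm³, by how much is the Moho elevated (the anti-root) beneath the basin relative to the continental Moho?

For local isostatic compensation: replacing crust with seawater at the top is compensated by replacing crust with mantle at the base: d (ρ_c − ρ_w) = a (ρ_m − ρ_c).
a = d (ρ_c − ρ_w)/(ρ_m − ρ_c) = 3 km × 1.86/0.47 = 11.9 km.

11.9 km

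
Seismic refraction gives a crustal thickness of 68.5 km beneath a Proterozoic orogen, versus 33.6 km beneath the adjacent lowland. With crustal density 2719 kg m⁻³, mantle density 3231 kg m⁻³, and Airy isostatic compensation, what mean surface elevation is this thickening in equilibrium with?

5.53 km

Excess crust Δ = 68.5 km − 33.6 km = 34.9 km, split between elevation h and root r with h + r = Δ.
Airy balance ρ_c h = (ρ_m − ρ_c) r gives r = h ρ_c/(ρ_m − ρ_c), so h (1 + ρ_c/(ρ_m − ρ_c)) = Δ, i.e. h = Δ (ρ_m − ρ_c)/ρ_m.
h = 34.9 km × 512/3231 = 5.53 km.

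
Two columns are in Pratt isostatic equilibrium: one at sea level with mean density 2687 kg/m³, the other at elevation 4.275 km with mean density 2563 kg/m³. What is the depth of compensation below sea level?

88.4 km

ρ_ref D = ρ (D + h) → D (ρ_ref − ρ) = ρ h.
D = ρ h/(ρ_ref − ρ) = 2563 × 4.275 km/(2687 − 2563) = 88.4 km.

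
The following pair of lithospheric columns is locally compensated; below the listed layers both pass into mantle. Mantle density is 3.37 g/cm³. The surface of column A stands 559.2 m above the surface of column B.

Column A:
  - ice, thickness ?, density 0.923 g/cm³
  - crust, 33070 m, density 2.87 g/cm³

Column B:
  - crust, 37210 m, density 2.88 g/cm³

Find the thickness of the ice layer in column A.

Take the compensation level at the base of the deeper column (depth z_c below the surface of column A) and equate Σ ρ_i t_i down to z_c; mantle fills any gap and the z_c terms cancel.
Column A: x×0.923 + 33070×2.87 + (z_c − 33070 − x)×3.37
Column B: 559.2×0 + 37210×2.88 + (z_c − 559.2 − 37210)×3.37
The z_c×3.37 term appears on both sides and cancels. Collect the known terms of each column as K = Σ(ρt)_known − 3.37 × (depth of known layers): K_A = 94910.9 − 3.37×33070 = −16535; K_B = 107164.8 − 3.37×(559.2 + 37210) = −20117.404.
Balance: K_A − x×(3.37 − 0.923) = K_B, so x = (K_A − K_B)/(3.37 − 0.923) = 3582.4/2.447 = 1460 m.

1460 m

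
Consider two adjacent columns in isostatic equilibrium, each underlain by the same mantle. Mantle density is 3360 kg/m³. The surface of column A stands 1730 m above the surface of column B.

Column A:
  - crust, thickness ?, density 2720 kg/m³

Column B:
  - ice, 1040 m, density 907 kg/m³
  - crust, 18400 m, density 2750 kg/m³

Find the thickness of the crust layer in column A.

30600 m

Take the compensation level at the base of the deeper column (depth z_c below the surface of column A) and equate Σ ρ_i t_i down to z_c; mantle fills any gap and the z_c terms cancel.
Column A: x×2720 + (z_c − 0 − x)×3360
Column B: 1730×0 + 1040×907 + 18400×2750 + (z_c − 1730 − 19440)×3360
The z_c×3360 term appears on both sides and cancels. Collect the known terms of each column as K = Σ(ρt)_known − 3360 × (depth of known layers): K_A = 0 − 3360×0 = 0; K_B = 51543280 − 3360×(1730 + 19440) = −19587920.
Balance: K_A − x×(3360 − 2720) = K_B, so x = (K_A − K_B)/(3360 − 2720) = 19587900/640 = 30600 m.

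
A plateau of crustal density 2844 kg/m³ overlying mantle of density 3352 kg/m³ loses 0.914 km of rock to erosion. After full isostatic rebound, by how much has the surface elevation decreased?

Rebound u = e ρ_c/ρ_m = 0.914 km × 2844/3352 = 0.7755 km.
Net surface drop = e − u = 0.914 km − 0.7755 km = e (ρ_m − ρ_c)/ρ_m = 0.139 km.

0.139 km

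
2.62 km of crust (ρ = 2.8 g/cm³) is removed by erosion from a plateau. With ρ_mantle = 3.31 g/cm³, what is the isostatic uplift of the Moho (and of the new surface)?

2.22 km

Unloading: uplift u = e ρ_c/ρ_m = 2.62 km × 2.8/3.31 = 2.22 km.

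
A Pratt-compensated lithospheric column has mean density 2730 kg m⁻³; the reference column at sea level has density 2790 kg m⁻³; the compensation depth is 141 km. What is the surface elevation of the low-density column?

3.1 km

ρ_ref D = ρ (D + h) → h = D (ρ_ref − ρ)/ρ.
h = 141 km × (2790 − 2730)/2730 = 3.1 km.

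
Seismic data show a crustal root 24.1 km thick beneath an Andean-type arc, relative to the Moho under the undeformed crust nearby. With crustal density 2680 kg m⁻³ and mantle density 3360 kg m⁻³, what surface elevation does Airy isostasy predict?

For local isostatic compensation: ρ_c h = (ρ_m − ρ_c) r.
h = r (ρ_m − ρ_c) / ρ_c = 24.1 km × (3360 − 2680) / 2680 = 6.11 km.

6.11 km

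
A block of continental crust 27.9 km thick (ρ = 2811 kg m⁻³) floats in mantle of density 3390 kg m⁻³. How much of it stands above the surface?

4.77 km

Floating equilibrium: submerged depth d = t ρ_obj/ρ_fluid = 27.9 km × 2811/3390 = 23.13 km.
Freeboard = t − d = 27.9 km − 23.13 km = 4.77 km.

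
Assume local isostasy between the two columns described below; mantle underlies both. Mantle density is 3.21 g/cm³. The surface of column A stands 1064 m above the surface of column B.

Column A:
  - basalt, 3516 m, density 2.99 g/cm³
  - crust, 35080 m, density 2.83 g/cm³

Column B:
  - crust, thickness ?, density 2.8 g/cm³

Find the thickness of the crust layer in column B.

26100 m

Take the compensation level at the base of the deeper column (depth z_c below the surface of column A) and equate Σ ρ_i t_i down to z_c; mantle fills any gap and the z_c terms cancel.
Column A: 3516×2.99 + 35080×2.83 + (z_c − 38596)×3.21
Column B: 1064×0 + x×2.8 + (z_c − 1064 − 0 − x)×3.21
The z_c×3.21 term appears on both sides and cancels. Collect the known terms of each column as K = Σ(ρt)_known − 3.21 × (depth of known layers): K_A = 109789.24 − 3.21×38596 = −14103.92; K_B = 0 − 3.21×(1064 + 0) = −3415.44.
Balance: K_A = K_B − x×(3.21 − 2.8), so x = (K_B − K_A)/(3.21 − 2.8) = 10688.5/0.41 = 26100 m.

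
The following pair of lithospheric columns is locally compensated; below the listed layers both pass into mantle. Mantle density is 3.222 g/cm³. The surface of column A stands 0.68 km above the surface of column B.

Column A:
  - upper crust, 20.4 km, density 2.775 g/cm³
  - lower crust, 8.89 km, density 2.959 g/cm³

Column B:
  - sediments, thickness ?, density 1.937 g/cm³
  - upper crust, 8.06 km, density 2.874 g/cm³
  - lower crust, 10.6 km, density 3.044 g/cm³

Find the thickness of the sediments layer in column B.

3.56 km

Take the compensation level at the base of the deeper column (depth z_c below the surface of column A) and equate Σ ρ_i t_i down to z_c; mantle fills any gap and the z_c terms cancel.
Column A: 20.4×2.775 + 8.89×2.959 + (z_c − 29.29)×3.222
Column B: 0.68×0 + x×1.937 + 8.06×2.874 + 10.6×3.044 + (z_c − 0.68 − 18.66 − x)×3.222
The z_c×3.222 term appears on both sides and cancels. Collect the known terms of each column as K = Σ(ρt)_known − 3.222 × (depth of known layers): K_A = 82.91551 − 3.222×29.29 = −11.45687; K_B = 55.43084 − 3.222×(0.68 + 18.66) = −6.88264.
Balance: K_A = K_B − x×(3.222 − 1.937), so x = (K_B − K_A)/(3.222 − 1.937) = 4.57423/1.285 = 3.56 km.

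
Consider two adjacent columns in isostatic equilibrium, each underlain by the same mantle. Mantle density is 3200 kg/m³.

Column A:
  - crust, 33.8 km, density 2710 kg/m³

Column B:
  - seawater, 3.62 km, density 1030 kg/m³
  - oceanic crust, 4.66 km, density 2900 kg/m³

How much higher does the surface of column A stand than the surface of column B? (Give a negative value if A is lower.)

For any compensation level in the mantle, the mantle terms cancel and isostasy reduces to e = (Σt_A − Σt_B) − (Σ(ρt)_A − Σ(ρt)_B) / ρ_m.
Σt_A = 33.8 km; Σt_B = 8.28 km; Σ(ρt)_A = 91598; Σ(ρt)_B = 17242.6 (in km·kg/m³).
e = (33.8 − 8.28) − (91598 − 17242.6) / 3200 = 2.28 km.

2.28 km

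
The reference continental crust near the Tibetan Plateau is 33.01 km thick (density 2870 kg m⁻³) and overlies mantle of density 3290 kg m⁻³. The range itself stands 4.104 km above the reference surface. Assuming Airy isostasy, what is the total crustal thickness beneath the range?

Root depth r = h ρ_c / (ρ_m − ρ_c) = 4.104 km × 2870 / 420 = 28.04 km.
Total thickness = T + h + r = 33.01 km + 4.104 km + 28.04 km = 65.2 km.

65.2 km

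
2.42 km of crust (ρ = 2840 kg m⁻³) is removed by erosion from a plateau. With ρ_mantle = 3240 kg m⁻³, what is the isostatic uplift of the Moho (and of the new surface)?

2.12 km

Unloading: uplift u = e ρ_c/ρ_m = 2.42 km × 2840/3240 = 2.12 km.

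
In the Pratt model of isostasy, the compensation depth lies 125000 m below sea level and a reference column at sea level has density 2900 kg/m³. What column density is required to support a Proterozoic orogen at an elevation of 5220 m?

Pratt balance: ρ_ref D = ρ (D + h).
ρ = ρ_ref D/(D + h) = 2900 × 125000 m/(125000 m + 5220 m) = 2780 kg/m³.

2780 kg/m³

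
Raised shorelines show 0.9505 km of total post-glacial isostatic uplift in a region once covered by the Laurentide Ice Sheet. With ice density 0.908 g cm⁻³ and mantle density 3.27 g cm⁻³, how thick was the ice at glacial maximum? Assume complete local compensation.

u = t ρ_ice/ρ_m → t = u ρ_m/ρ_ice = 0.9505 km × 3.27/0.908 = 3.42 km.

3.42 km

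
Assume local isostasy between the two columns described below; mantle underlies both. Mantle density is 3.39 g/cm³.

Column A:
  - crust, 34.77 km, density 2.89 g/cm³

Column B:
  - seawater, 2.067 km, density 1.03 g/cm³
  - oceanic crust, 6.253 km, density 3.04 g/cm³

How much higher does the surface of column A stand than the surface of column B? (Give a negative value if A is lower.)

3.04 km

For any compensation level in the mantle, the mantle terms cancel and isostasy reduces to e = (Σt_A − Σt_B) − (Σ(ρt)_A − Σ(ρt)_B) / ρ_m.
Σt_A = 34.77 km; Σt_B = 8.32 km; Σ(ρt)_A = 100.4853; Σ(ρt)_B = 21.13813 (in km·g/cm³).
e = (34.77 − 8.32) − (100.4853 − 21.13813) / 3.39 = 3.04 km.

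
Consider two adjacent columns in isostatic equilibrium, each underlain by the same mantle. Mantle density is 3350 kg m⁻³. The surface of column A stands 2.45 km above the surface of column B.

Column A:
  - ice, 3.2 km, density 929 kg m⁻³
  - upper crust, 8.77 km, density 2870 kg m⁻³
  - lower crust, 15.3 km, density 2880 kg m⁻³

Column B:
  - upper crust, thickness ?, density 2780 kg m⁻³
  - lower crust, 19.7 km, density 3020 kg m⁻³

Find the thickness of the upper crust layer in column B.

7.79 km

Take the compensation level at the base of the deeper column (depth z_c below the surface of column A) and equate Σ ρ_i t_i down to z_c; mantle fills any gap and the z_c terms cancel.
Column A: 3.2×929 + 8.77×2870 + 15.3×2880 + (z_c − 27.27)×3350
Column B: 2.45×0 + x×2780 + 19.7×3020 + (z_c − 2.45 − 19.7 − x)×3350
The z_c×3350 term appears on both sides and cancels. Collect the known terms of each column as K = Σ(ρt)_known − 3350 × (depth of known layers): K_A = 72206.7 − 3350×27.27 = −19147.8; K_B = 59494 − 3350×(2.45 + 19.7) = −14708.5.
Balance: K_A = K_B − x×(3350 − 2780), so x = (K_B − K_A)/(3350 − 2780) = 4439.3/570 = 7.79 km.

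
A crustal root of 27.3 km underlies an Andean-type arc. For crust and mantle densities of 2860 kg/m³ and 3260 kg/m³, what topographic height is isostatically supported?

3.82 km

By Archimedes' principle applied to the lithosphere: ρ_c h = (ρ_m − ρ_c) r.
h = r (ρ_m − ρ_c) / ρ_c = 27.3 km × (3260 − 2860) / 2860 = 3.82 km.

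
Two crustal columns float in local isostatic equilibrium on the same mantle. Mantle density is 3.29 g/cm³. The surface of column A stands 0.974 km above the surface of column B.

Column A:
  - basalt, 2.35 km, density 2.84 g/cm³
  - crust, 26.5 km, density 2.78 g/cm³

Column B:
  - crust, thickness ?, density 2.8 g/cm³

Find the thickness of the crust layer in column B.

Take the compensation level at the base of the deeper column (depth z_c below the surface of column A) and equate Σ ρ_i t_i down to z_c; mantle fills any gap and the z_c terms cancel.
Column A: 2.35×2.84 + 26.5×2.78 + (z_c − 28.85)×3.29
Column B: 0.974×0 + x×2.8 + (z_c − 0.974 − 0 − x)×3.29
The z_c×3.29 term appears on both sides and cancels. Collect the known terms of each column as K = Σ(ρt)_known − 3.29 × (depth of known layers): K_A = 80.344 − 3.29×28.85 = −14.5725; K_B = 0 − 3.29×(0.974 + 0) = −3.20446.
Balance: K_A = K_B − x×(3.29 − 2.8), so x = (K_B − K_A)/(3.29 − 2.8) = 11.368/0.49 = 23.2 km.

23.2 km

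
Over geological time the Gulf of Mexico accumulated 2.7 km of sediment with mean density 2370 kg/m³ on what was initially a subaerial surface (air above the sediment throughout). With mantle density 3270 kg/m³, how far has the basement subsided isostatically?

Subaerial load: s = t ρ_sed / ρ_m = 2.7 km × 2370/3270 = 1.96 km.

1.96 km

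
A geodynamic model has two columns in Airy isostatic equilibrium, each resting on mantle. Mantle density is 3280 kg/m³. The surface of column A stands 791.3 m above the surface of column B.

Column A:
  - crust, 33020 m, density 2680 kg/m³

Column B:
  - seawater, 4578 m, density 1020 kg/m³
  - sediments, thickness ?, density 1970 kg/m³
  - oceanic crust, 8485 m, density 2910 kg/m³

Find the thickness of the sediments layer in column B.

Take the compensation level at the base of the deeper column (depth z_c below the surface of column A) and equate Σ ρ_i t_i down to z_c; mantle fills any gap and the z_c terms cancel.
Column A: 33020×2680 + (z_c − 33020)×3280
Column B: 791.3×0 + 4578×1020 + x×1970 + 8485×2910 + (z_c − 791.3 − 13063 − x)×3280
The z_c×3280 term appears on both sides and cancels. Collect the known terms of each column as K = Σ(ρt)_known − 3280 × (depth of known layers): K_A = 88493600 − 3280×33020 = −19812000; K_B = 29360910 − 3280×(791.3 + 13063) = −16081194.
Balance: K_A = K_B − x×(3280 − 1970), so x = (K_B − K_A)/(3280 − 1970) = 3730810/1310 = 2850 m.

2850 m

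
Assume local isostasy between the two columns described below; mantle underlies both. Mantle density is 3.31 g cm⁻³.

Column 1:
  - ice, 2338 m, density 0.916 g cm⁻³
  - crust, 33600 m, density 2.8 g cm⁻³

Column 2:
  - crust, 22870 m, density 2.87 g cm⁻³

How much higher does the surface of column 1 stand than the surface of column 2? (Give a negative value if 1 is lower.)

3830 m

For any compensation level in the mantle, the mantle terms cancel and isostasy reduces to e = (Σt_1 − Σt_2) − (Σ(ρt)_1 − Σ(ρt)_2) / ρ_m.
Σt_1 = 35938 m; Σt_2 = 22870 m; Σ(ρt)_1 = 96221.608; Σ(ρt)_2 = 65636.9 (in m·g cm⁻³).
e = (35938 − 22870) − (96221.608 − 65636.9) / 3.31 = 3830 m.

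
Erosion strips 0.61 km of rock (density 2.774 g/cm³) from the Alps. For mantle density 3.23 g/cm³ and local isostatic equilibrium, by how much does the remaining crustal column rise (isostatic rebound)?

Unloading: uplift u = e ρ_c/ρ_m = 0.61 km × 2.774/3.23 = 0.524 km.

0.524 km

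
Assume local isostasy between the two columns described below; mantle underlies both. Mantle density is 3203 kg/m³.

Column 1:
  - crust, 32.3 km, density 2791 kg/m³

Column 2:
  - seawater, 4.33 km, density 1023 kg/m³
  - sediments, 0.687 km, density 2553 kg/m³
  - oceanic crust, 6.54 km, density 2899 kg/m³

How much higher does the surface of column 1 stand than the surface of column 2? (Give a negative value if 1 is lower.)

0.448 km

For any compensation level in the mantle, the mantle terms cancel and isostasy reduces to e = (Σt_1 − Σt_2) − (Σ(ρt)_1 − Σ(ρt)_2) / ρ_m.
Σt_1 = 32.3 km; Σt_2 = 11.557 km; Σ(ρt)_1 = 90149.3; Σ(ρt)_2 = 25142.961 (in km·kg/m³).
e = (32.3 − 11.557) − (90149.3 − 25142.961) / 3203 = 0.448 km.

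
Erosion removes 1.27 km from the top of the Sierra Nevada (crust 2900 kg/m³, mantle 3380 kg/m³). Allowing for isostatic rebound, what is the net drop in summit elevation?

Rebound u = e ρ_c/ρ_m = 1.27 km × 2900/3380 = 1.09 km.
Net surface drop = e − u = 1.27 km − 1.09 km = e (ρ_m − ρ_c)/ρ_m = 0.18 km.

0.18 km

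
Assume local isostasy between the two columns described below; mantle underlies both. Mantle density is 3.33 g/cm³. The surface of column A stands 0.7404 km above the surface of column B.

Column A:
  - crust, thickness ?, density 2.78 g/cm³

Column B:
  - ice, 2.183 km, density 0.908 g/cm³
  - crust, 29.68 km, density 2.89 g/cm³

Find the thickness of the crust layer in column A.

37.8 km

Take the compensation level at the base of the deeper column (depth z_c below the surface of column A) and equate Σ ρ_i t_i down to z_c; mantle fills any gap and the z_c terms cancel.
Column A: x×2.78 + (z_c − 0 − x)×3.33
Column B: 0.7404×0 + 2.183×0.908 + 29.68×2.89 + (z_c − 0.7404 − 31.863)×3.33
The z_c×3.33 term appears on both sides and cancels. Collect the known terms of each column as K = Σ(ρt)_known − 3.33 × (depth of known layers): K_A = 0 − 3.33×0 = 0; K_B = 87.757364 − 3.33×(0.7404 + 31.863) = −20.811958.
Balance: K_A − x×(3.33 − 2.78) = K_B, so x = (K_A − K_B)/(3.33 − 2.78) = 20.812/0.55 = 37.8 km.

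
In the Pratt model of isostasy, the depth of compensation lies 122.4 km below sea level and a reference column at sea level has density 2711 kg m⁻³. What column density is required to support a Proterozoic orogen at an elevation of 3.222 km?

2640 kg m⁻³

Pratt balance: ρ_ref D = ρ (D + h).
ρ = ρ_ref D/(D + h) = 2711 × 122.4 km/(122.4 km + 3.222 km) = 2640 kg m⁻³.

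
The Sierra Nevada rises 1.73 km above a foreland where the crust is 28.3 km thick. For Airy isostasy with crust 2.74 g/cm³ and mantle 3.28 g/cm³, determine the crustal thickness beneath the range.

Root depth r = h ρ_c / (ρ_m − ρ_c) = 1.73 km × 2.74 / 0.54 = 8.778 km.
Total thickness = T + h + r = 28.3 km + 1.73 km + 8.778 km = 38.8 km.

38.8 km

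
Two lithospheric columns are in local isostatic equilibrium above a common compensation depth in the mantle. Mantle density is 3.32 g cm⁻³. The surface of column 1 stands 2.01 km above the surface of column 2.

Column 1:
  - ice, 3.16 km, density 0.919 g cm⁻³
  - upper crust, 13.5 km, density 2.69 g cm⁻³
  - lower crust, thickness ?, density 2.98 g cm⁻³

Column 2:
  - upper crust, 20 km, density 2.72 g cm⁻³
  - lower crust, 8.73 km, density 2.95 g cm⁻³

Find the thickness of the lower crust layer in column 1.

Take the compensation level at the base of the deeper column (depth z_c below the surface of column 1) and equate Σ ρ_i t_i down to z_c; mantle fills any gap and the z_c terms cancel.
Column 1: 3.16×0.919 + 13.5×2.69 + x×2.98 + (z_c − 16.66 − x)×3.32
Column 2: 2.01×0 + 20×2.72 + 8.73×2.95 + (z_c − 2.01 − 28.73)×3.32
The z_c×3.32 term appears on both sides and cancels. Collect the known terms of each column as K = Σ(ρt)_known − 3.32 × (depth of known layers): K_1 = 39.21904 − 3.32×16.66 = −16.09216; K_2 = 80.1535 − 3.32×(2.01 + 28.73) = −21.9033.
Balance: K_1 − x×(3.32 − 2.98) = K_2, so x = (K_1 − K_2)/(3.32 − 2.98) = 5.81114/0.34 = 17.1 km.

17.1 km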